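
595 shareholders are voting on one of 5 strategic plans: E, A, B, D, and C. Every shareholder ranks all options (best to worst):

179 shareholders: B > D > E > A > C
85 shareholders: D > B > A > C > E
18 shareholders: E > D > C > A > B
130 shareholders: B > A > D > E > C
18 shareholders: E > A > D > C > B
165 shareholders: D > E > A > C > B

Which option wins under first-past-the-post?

B

First-place votes: E 36, A 0, B 309, D 250, C 0.
B has the most first-place votes.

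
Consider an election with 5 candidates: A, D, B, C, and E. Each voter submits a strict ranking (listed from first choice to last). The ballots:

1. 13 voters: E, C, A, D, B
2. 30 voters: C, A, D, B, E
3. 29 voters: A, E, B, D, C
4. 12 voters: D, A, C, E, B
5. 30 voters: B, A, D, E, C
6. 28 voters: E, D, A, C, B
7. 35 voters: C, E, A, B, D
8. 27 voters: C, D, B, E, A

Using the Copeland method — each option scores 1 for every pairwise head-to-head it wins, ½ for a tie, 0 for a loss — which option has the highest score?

A: beats D and B; loses to C and E → score 2.
D: beats B; loses to A, C, and E → score 1.
B: loses to A, D, C, and E → score 0.
C: beats A, D, B, and E → score 4.
E: beats A, D, and B; loses to C → score 3.
C has the best pairwise record.

C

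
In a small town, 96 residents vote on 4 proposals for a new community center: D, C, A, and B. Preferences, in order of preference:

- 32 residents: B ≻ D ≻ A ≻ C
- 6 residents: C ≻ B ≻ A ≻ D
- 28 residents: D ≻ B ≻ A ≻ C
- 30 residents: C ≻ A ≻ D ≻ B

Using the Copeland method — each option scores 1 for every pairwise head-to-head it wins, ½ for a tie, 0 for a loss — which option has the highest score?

D

D: beats C, A, and B → score 3.
C: loses to D, A, and B → score 0.
A: beats C; loses to D and B → score 1.
B: beats C and A; loses to D → score 2.
D has the best pairwise record.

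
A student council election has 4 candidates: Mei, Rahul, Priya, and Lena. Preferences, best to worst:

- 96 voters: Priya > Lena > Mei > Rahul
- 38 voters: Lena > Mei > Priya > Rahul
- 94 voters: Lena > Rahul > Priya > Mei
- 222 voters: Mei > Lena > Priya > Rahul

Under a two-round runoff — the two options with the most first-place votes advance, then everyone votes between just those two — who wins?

Round 1 first-place votes: Mei 222, Rahul 0, Priya 96, Lena 132.
Mei and Lena advance.
Runoff: Mei is preferred to Lena by 222 voters; Lena by 228.
Lena wins the runoff.

Lena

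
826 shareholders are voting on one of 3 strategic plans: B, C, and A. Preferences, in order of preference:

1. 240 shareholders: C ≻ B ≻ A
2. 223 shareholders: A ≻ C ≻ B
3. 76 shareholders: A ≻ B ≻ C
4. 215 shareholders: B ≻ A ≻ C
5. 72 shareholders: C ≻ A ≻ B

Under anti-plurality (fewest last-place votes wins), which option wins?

A

Last-place votes: B 295, C 291, A 240.
A is ranked last by the fewest voters, so A wins.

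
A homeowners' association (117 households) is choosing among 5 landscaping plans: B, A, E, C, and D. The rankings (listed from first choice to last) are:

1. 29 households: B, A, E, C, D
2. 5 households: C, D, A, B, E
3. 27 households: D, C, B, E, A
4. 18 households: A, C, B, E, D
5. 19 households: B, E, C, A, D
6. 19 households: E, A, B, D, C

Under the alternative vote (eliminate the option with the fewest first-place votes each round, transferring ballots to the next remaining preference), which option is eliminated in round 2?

A

Round 1: B 48, A 18, E 19, C 5, D 27. Eliminate C.
Round 2: B 48, A 18, E 19, D 32. Eliminate A.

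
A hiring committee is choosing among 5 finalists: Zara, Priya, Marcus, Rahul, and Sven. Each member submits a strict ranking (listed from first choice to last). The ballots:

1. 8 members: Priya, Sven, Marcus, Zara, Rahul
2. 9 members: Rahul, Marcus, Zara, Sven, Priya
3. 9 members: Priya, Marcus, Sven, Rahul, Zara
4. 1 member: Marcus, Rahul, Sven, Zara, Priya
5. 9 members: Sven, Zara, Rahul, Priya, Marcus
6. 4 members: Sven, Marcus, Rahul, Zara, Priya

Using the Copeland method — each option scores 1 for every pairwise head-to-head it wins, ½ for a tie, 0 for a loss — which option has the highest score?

Sven

Zara: beats Priya; loses to Marcus, Rahul, and Sven → score 1.
Priya: beats Marcus; loses to Zara, Rahul, and Sven → score 1.
Marcus: beats Zara and Rahul; loses to Priya and Sven → score 2.
Rahul: beats Zara and Priya; loses to Marcus and Sven → score 2.
Sven: beats Zara, Priya, Marcus, and Rahul → score 4.
Sven has the best pairwise record.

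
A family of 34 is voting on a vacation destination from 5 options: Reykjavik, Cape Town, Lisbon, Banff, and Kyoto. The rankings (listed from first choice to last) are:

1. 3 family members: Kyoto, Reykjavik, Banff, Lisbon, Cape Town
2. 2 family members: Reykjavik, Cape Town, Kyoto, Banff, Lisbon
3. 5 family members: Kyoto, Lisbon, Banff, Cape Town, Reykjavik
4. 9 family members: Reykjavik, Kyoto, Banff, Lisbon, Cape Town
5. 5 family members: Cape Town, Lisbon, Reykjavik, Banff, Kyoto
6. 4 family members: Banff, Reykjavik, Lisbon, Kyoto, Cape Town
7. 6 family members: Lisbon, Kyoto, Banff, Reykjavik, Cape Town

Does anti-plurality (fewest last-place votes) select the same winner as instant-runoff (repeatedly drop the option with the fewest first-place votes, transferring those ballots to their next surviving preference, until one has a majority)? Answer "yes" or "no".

no

Anti-plurality — last-place votes: Reykjavik 5, Cape Town 22, Lisbon 2, Banff 0, Kyoto 5. Winner: Banff.
Instant-runoff — R1 Reykjavik 11, Cape Town 5, Lisbon 6, Banff 4, Kyoto 8 (Banff out); R2 Reykjavik 15, Cape Town 5, Lisbon 6, Kyoto 8 (Cape Town out); R3 Reykjavik 15, Lisbon 11, Kyoto 8 (Kyoto out); R4 Reykjavik 18, Lisbon 16 (Reykjavik winner). Winner: Reykjavik.
The two methods disagree.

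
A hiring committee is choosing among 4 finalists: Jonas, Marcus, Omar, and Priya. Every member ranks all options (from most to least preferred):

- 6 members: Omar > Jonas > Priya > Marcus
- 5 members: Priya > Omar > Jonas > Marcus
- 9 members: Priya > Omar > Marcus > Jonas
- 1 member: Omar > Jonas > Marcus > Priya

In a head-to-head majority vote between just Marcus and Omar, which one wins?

Voters preferring Marcus to Omar: 0; preferring Omar to Marcus: 21.
Omar wins the head-to-head.

Omar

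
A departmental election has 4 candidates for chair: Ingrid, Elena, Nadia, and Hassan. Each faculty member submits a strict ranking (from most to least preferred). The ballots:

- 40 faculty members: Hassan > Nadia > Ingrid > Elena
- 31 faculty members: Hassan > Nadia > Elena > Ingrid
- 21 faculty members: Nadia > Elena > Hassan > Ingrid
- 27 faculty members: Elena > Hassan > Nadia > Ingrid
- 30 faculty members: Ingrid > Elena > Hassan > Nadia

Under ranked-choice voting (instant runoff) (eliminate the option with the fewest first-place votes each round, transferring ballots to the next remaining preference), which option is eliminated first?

Nadia

Round 1: Ingrid 30, Elena 27, Nadia 21, Hassan 71. Eliminate Nadia.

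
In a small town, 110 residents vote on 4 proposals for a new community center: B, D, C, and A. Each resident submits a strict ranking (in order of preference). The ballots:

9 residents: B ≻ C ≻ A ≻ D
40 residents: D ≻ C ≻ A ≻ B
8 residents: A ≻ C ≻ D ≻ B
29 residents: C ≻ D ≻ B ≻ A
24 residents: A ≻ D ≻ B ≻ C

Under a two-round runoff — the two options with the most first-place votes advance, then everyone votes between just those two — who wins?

D

Round 1 first-place votes: B 9, D 40, C 29, A 32.
D and A advance.
Runoff: D is preferred to A by 69 voters; A by 41.
D wins the runoff.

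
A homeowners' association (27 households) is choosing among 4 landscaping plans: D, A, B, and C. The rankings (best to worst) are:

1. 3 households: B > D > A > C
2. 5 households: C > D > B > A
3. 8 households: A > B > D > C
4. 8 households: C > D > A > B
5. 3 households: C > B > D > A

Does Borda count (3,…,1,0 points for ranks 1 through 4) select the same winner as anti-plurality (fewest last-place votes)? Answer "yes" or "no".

Borda — scores: D 43, A 35, B 36, C 48. Winner: C.
Anti-plurality — last-place votes: D 0, A 8, B 8, C 11. Winner: D.
The two methods disagree.

no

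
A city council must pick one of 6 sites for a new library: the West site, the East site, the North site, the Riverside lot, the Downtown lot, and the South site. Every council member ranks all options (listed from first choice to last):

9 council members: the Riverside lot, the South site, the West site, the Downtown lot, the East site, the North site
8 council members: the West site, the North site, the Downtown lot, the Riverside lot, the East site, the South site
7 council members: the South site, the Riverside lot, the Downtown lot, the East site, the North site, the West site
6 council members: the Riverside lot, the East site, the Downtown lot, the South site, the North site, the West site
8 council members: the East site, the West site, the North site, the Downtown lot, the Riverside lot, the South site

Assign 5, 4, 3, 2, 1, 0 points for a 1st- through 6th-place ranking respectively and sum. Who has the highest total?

the West site: 9·3 + 8·5 + 7·0 + 6·0 + 8·4 = 99
the East site: 9·1 + 8·1 + 7·2 + 6·4 + 8·5 = 95
the North site: 9·0 + 8·4 + 7·1 + 6·1 + 8·3 = 69
the Riverside lot: 9·5 + 8·2 + 7·4 + 6·5 + 8·1 = 127
the Downtown lot: 9·2 + 8·3 + 7·3 + 6·3 + 8·2 = 97
the South site: 9·4 + 8·0 + 7·5 + 6·2 + 8·0 = 83
the Riverside lot has the highest Borda score (127).

the Riverside lot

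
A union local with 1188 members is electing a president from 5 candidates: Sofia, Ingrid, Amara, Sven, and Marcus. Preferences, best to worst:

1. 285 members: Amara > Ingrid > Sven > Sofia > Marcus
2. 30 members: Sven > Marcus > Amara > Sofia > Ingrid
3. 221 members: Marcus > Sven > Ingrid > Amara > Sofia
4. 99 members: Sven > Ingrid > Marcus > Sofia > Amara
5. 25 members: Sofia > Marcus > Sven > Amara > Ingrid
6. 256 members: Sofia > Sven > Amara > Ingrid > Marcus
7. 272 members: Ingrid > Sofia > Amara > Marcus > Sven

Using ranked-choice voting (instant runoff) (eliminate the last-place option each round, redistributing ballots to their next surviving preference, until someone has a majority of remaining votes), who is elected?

Round 1: Sofia 281, Ingrid 272, Amara 285, Sven 129, Marcus 221. Eliminate Sven.
Round 2: Sofia 281, Ingrid 371, Amara 285, Marcus 251. Eliminate Marcus.
Round 3: Sofia 281, Ingrid 592, Amara 315. Eliminate Sofia.
Round 4: Ingrid 592, Amara 596. Amara has a majority.

Amara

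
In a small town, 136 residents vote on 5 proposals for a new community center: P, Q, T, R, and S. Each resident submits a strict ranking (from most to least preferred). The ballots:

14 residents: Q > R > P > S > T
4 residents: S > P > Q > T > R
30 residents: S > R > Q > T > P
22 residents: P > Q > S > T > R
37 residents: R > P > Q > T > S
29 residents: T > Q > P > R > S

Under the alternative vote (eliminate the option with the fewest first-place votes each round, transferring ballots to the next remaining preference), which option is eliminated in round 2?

Round 1: P 22, Q 14, T 29, R 37, S 34. Eliminate Q.
Round 2: P 22, T 29, R 51, S 34. Eliminate P.

P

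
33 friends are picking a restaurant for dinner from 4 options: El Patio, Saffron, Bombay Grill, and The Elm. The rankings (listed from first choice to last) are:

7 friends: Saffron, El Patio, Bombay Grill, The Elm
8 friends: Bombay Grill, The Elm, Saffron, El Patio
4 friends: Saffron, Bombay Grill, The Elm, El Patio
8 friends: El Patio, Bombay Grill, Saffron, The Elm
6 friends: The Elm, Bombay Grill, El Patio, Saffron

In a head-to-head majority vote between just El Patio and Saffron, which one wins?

Voters preferring El Patio to Saffron: 14; preferring Saffron to El Patio: 19.
Saffron wins the head-to-head.

Saffron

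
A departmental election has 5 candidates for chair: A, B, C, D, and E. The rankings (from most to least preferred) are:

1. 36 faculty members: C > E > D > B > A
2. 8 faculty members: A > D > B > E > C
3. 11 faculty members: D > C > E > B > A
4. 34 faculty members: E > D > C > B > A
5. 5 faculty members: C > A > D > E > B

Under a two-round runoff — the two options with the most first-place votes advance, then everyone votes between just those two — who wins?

Round 1 first-place votes: A 8, B 0, C 41, D 11, E 34.
C and E advance.
Runoff: C is preferred to E by 52 voters; E by 42.
C wins the runoff.

C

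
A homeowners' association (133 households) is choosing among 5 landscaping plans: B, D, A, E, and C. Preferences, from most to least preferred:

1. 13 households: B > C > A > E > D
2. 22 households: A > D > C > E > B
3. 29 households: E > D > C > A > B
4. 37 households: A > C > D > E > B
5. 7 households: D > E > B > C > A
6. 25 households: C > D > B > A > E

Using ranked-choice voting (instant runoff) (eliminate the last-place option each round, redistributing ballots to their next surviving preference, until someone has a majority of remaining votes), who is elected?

Round 1: B 13, D 7, A 59, E 29, C 25. Eliminate D.
Round 2: B 13, A 59, E 36, C 25. Eliminate B.
Round 3: A 59, E 36, C 38. Eliminate E.
Round 4: A 59, C 74. C has a majority.

C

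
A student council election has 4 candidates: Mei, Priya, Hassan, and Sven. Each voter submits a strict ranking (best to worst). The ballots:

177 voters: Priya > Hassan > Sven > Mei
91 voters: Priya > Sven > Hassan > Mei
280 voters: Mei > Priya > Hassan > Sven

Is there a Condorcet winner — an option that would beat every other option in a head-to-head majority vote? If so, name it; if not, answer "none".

Mei

Mei vs Priya: 280–268 for Mei.
Mei vs Hassan: 280–268 for Mei.
Mei vs Sven: 280–268 for Mei.
Mei beats every other option head-to-head.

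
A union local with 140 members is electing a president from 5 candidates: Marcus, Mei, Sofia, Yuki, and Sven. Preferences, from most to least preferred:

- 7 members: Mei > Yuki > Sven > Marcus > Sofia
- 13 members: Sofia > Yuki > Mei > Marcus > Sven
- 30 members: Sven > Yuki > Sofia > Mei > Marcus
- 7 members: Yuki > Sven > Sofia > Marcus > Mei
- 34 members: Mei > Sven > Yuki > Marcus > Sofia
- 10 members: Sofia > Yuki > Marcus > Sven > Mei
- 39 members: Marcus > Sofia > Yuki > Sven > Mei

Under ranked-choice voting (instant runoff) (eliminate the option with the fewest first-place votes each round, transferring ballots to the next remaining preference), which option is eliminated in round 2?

Round 1: Marcus 39, Mei 41, Sofia 23, Yuki 7, Sven 30. Eliminate Yuki.
Round 2: Marcus 39, Mei 41, Sofia 23, Sven 37. Eliminate Sofia.

Sofia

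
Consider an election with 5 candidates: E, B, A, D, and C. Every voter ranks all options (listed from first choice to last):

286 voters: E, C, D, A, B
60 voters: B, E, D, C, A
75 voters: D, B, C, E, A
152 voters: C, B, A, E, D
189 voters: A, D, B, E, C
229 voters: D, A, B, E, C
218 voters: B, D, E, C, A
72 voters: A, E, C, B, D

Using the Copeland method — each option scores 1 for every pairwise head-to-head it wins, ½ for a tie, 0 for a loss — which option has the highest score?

D

E: beats C; loses to B, A, and D → score 1.
B: beats E and C; loses to A and D → score 2.
A: beats E and B; loses to D and C → score 2.
D: beats E, B, A, and C → score 4.
C: beats A; loses to E, B, and D → score 1.
D has the best pairwise record.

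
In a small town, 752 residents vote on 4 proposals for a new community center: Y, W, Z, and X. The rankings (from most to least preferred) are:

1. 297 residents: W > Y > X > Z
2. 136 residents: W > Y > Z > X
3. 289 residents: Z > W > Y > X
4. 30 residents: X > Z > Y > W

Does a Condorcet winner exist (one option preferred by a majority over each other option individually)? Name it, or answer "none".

W

W vs Y: 722–30 for W.
W vs Z: 433–319 for W.
W vs X: 722–30 for W.
W beats every other option head-to-head.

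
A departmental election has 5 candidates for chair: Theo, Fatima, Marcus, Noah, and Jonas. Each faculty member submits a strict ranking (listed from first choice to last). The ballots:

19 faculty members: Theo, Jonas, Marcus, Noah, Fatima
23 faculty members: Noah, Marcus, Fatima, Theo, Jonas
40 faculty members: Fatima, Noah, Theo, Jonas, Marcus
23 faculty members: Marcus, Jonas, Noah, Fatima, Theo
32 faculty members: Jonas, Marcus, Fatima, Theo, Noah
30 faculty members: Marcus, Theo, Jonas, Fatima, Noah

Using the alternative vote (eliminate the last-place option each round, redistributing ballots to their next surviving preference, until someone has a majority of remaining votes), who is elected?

Jonas

Round 1: Theo 19, Fatima 40, Marcus 53, Noah 23, Jonas 32. Eliminate Theo.
Round 2: Fatima 40, Marcus 53, Noah 23, Jonas 51. Eliminate Noah.
Round 3: Fatima 40, Marcus 76, Jonas 51. Eliminate Fatima.
Round 4: Marcus 76, Jonas 91. Jonas has a majority.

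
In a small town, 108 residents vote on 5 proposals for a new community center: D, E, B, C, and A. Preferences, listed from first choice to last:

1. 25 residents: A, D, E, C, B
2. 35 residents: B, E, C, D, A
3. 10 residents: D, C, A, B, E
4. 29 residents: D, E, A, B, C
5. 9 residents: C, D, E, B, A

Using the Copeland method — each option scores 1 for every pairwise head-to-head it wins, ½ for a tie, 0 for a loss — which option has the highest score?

D

D: beats E, B, C, and A → score 4.
E: beats B, C, and A; loses to D → score 3.
B: beats C; loses to D, E, and A → score 1.
C: ties A; loses to D, E, and B → score 0.5.
A: beats B; ties C; loses to D and E → score 1.5.
D has the best pairwise record.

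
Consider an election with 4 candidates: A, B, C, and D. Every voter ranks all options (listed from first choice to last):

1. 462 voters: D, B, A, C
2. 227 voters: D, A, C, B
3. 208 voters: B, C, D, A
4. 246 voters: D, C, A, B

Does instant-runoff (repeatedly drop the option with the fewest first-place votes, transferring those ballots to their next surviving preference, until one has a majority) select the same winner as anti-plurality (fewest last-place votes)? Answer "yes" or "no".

yes

Instant-runoff — R1 A 0, B 208, C 0, D 935 (D winner). Winner: D.
Anti-plurality — last-place votes: A 208, B 473, C 462, D 0. Winner: D.
The two methods agree.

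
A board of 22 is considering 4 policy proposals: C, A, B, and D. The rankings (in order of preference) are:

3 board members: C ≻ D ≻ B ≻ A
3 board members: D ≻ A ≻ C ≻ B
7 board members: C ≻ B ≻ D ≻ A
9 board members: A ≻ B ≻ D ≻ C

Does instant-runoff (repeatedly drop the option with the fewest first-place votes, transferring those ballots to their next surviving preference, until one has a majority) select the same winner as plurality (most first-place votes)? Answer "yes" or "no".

Instant-runoff — R1 C 10, A 9, B 0, D 3 (B out); R2 C 10, A 9, D 3 (D out); R3 C 10, A 12 (A winner). Winner: A.
Plurality — first-place votes: C 10, A 9, B 0, D 3. Winner: C.
The two methods disagree.

no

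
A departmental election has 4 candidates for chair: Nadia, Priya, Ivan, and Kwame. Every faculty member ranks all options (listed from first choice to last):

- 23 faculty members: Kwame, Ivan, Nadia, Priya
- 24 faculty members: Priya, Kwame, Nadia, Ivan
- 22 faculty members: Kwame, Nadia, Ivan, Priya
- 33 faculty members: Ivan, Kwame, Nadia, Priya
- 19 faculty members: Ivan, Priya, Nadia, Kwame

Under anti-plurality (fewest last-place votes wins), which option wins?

Nadia

Last-place votes: Nadia 0, Priya 78, Ivan 24, Kwame 19.
Nadia is ranked last by the fewest voters, so Nadia wins.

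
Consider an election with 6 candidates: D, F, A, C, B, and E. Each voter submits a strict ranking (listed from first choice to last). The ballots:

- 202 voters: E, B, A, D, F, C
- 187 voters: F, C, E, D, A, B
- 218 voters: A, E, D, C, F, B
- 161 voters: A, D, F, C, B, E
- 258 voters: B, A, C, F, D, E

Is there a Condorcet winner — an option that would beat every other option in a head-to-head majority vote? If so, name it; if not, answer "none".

A vs D: 839–187 for A.
A vs F: 839–187 for A.
A vs C: 839–187 for A.
A vs B: 566–460 for A.
A vs E: 637–389 for A.
A beats every other option head-to-head.

A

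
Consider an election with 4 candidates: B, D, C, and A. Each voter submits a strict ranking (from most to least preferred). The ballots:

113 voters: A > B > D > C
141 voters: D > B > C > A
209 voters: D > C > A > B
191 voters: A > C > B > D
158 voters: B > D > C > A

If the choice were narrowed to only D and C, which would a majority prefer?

Voters preferring D to C: 621; preferring C to D: 191.
D wins the head-to-head.

D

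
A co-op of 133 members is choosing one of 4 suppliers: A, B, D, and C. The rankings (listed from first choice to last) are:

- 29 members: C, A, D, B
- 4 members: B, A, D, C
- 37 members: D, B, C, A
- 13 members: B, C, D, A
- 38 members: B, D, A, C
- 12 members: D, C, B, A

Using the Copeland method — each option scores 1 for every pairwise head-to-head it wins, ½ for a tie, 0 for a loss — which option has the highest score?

A: loses to B, D, and C → score 0.
B: beats A and C; loses to D → score 2.
D: beats A, B, and C → score 3.
C: beats A; loses to B and D → score 1.
D has the best pairwise record.

D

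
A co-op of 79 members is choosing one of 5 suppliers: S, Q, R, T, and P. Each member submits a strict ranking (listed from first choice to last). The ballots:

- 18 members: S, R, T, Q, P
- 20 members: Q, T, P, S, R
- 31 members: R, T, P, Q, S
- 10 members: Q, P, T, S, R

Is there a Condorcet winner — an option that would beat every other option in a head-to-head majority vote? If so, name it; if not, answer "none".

Checking pairwise contests:
Q beats S 61–18.
R beats Q 49–30.
S beats R 48–31.
R beats T 49–30.
Q beats P 48–31.
Every option loses at least one head-to-head, so there is no Condorcet winner.

none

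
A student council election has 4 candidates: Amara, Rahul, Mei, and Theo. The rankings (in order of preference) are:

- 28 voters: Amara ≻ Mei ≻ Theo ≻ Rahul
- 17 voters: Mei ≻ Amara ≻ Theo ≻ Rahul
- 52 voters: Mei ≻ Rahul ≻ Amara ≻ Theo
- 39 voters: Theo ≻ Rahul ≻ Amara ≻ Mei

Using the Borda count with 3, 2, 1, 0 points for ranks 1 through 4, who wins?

Amara: 28·3 + 17·2 + 52·1 + 39·1 = 209
Rahul: 28·0 + 17·0 + 52·2 + 39·2 = 182
Mei: 28·2 + 17·3 + 52·3 + 39·0 = 263
Theo: 28·1 + 17·1 + 52·0 + 39·3 = 162
Mei has the highest Borda score (263).

Mei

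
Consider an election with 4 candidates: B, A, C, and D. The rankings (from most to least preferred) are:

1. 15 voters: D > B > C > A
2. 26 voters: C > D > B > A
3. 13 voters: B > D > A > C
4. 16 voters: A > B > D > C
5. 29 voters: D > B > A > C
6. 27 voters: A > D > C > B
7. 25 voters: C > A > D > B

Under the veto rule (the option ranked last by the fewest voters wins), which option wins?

D

Last-place votes: B 52, A 41, C 58, D 0.
D is ranked last by the fewest voters, so D wins.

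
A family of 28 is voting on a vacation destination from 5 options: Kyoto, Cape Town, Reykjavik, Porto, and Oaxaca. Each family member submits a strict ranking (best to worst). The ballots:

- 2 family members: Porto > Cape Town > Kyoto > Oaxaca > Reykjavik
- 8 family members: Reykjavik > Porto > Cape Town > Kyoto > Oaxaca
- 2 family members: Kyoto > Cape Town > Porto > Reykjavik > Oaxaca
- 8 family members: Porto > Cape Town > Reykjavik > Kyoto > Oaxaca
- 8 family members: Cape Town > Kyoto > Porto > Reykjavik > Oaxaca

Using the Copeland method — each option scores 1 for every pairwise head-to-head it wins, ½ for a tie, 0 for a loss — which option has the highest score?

Kyoto: beats Oaxaca; loses to Cape Town, Reykjavik, and Porto → score 1.
Cape Town: beats Kyoto, Reykjavik, and Oaxaca; loses to Porto → score 3.
Reykjavik: beats Kyoto and Oaxaca; loses to Cape Town and Porto → score 2.
Porto: beats Kyoto, Cape Town, Reykjavik, and Oaxaca → score 4.
Oaxaca: loses to Kyoto, Cape Town, Reykjavik, and Porto → score 0.
Porto has the best pairwise record.

Porto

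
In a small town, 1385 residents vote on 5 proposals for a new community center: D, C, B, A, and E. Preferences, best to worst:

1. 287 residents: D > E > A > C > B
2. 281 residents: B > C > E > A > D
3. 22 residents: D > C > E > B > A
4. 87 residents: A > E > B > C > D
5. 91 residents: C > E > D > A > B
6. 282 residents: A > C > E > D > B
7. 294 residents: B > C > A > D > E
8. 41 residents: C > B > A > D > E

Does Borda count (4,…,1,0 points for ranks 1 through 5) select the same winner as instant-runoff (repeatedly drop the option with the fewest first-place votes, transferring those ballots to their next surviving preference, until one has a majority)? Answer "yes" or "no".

Borda — scores: D 2035, C 3539, B 2619, A 3092, E 2565. Winner: C.
Instant-runoff — R1 D 309, C 132, B 575, A 369, E 0 (E out); R2 D 309, C 132, B 575, A 369 (C out); R3 D 400, B 616, A 369 (A out); R4 D 682, B 703 (B winner). Winner: B.
The two methods disagree.

no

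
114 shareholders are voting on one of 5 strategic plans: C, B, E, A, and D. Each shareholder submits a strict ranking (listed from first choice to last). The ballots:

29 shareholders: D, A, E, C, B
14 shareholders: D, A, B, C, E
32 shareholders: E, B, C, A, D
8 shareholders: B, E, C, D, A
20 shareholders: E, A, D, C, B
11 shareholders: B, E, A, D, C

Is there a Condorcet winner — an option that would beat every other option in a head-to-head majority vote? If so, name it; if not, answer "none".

E vs C: 100–14 for E.
E vs B: 81–33 for E.
E vs A: 71–43 for E.
E vs D: 71–43 for E.
E beats every other option head-to-head.

E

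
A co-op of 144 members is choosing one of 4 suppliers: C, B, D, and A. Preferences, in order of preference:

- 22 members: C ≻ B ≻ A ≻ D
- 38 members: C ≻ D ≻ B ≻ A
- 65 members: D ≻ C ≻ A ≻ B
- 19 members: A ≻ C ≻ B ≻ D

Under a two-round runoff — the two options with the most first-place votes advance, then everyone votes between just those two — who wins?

C

Round 1 first-place votes: C 60, B 0, D 65, A 19.
D and C advance.
Runoff: D is preferred to C by 65 voters; C by 79.
C wins the runoff.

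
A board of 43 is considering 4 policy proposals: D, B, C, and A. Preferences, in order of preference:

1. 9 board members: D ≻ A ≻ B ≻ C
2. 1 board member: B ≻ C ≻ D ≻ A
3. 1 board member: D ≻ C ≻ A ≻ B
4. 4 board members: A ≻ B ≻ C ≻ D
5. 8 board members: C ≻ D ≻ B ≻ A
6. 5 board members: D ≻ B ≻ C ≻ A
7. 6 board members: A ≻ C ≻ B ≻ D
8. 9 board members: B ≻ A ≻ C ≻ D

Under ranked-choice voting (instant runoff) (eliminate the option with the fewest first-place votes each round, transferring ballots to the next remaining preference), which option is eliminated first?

C

Round 1: D 15, B 10, C 8, A 10. Eliminate C.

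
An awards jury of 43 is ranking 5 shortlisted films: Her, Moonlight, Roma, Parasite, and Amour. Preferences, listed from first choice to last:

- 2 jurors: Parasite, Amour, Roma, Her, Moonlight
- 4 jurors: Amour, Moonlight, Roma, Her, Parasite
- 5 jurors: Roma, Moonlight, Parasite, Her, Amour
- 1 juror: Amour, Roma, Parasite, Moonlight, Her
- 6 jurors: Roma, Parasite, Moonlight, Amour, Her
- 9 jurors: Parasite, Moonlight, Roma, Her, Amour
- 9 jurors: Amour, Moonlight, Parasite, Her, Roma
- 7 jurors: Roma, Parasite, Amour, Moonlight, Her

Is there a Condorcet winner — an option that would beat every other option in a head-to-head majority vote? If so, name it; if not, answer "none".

Checking pairwise contests:
Moonlight beats Her 41–2.
Parasite beats Moonlight 25–18.
Moonlight beats Roma 22–21.
Roma beats Parasite 23–20.
Roma beats Amour 27–16.
Every option loses at least one head-to-head, so there is no Condorcet winner.

none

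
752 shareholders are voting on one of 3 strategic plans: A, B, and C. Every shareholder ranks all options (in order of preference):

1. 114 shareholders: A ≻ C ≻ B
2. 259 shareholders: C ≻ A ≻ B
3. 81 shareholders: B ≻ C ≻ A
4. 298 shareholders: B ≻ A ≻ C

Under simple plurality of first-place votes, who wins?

First-place votes: A 114, B 379, C 259.
B has the most first-place votes.

B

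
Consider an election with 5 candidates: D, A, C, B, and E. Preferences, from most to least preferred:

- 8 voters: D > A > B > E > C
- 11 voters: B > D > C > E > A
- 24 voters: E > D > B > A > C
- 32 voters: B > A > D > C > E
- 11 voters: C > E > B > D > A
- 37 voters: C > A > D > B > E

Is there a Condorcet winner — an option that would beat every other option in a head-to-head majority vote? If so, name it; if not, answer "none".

Checking pairwise contests:
A beats D 69–54.
B beats A 78–45.
D beats C 75–48.
D beats B 69–54.
D beats E 88–35.
Every option loses at least one head-to-head, so there is no Condorcet winner.

none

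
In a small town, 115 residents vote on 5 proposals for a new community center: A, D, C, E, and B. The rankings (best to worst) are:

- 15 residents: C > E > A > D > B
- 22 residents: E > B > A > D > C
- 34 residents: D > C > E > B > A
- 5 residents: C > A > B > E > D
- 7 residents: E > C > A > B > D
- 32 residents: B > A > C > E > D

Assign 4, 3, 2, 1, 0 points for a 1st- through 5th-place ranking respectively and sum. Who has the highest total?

A: 15·2 + 22·2 + 34·0 + 5·3 + 7·2 + 32·3 = 199
D: 15·1 + 22·1 + 34·4 + 5·0 + 7·0 + 32·0 = 173
C: 15·4 + 22·0 + 34·3 + 5·4 + 7·3 + 32·2 = 267
E: 15·3 + 22·4 + 34·2 + 5·1 + 7·4 + 32·1 = 266
B: 15·0 + 22·3 + 34·1 + 5·2 + 7·1 + 32·4 = 245
C has the highest Borda score (267).

C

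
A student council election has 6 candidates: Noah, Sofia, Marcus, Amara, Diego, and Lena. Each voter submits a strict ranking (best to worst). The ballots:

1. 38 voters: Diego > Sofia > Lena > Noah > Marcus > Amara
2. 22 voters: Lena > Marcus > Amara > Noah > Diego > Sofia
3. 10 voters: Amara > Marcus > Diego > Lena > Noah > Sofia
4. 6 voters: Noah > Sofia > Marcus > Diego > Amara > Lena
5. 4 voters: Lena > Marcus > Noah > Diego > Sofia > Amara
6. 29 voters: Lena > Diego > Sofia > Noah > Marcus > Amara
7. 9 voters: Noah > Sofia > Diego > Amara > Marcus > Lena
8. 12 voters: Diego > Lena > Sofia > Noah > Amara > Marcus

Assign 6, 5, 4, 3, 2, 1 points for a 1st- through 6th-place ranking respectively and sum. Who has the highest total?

Noah: 38·3 + 22·3 + 10·2 + 6·6 + 4·4 + 29·3 + 9·6 + 12·3 = 429
Sofia: 38·5 + 22·1 + 10·1 + 6·5 + 4·2 + 29·4 + 9·5 + 12·4 = 469
Marcus: 38·2 + 22·5 + 10·5 + 6·4 + 4·5 + 29·2 + 9·2 + 12·1 = 368
Amara: 38·1 + 22·4 + 10·6 + 6·2 + 4·1 + 29·1 + 9·3 + 12·2 = 282
Diego: 38·6 + 22·2 + 10·4 + 6·3 + 4·3 + 29·5 + 9·4 + 12·6 = 595
Lena: 38·4 + 22·6 + 10·3 + 6·1 + 4·6 + 29·6 + 9·1 + 12·5 = 587
Diego has the highest Borda score (595).

Diego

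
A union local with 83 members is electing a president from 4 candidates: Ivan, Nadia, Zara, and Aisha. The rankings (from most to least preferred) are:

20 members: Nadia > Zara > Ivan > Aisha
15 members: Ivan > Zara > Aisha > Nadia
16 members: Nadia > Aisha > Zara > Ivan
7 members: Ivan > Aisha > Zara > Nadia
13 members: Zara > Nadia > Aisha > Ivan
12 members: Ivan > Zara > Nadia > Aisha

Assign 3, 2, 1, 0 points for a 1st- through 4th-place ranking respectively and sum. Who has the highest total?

Ivan: 20·1 + 15·3 + 16·0 + 7·3 + 13·0 + 12·3 = 122
Nadia: 20·3 + 15·0 + 16·3 + 7·0 + 13·2 + 12·1 = 146
Zara: 20·2 + 15·2 + 16·1 + 7·1 + 13·3 + 12·2 = 156
Aisha: 20·0 + 15·1 + 16·2 + 7·2 + 13·1 + 12·0 = 74
Zara has the highest Borda score (156).

Zara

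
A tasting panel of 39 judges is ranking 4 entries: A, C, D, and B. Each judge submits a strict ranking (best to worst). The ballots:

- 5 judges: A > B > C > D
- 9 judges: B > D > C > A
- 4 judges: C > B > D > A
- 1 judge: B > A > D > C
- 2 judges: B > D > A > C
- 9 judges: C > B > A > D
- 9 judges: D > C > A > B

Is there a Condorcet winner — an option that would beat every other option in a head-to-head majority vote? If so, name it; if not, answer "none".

none

Checking pairwise contests:
C beats A 31–8.
D beats C 21–18.
B beats D 30–9.
C beats B 22–17.
Every option loses at least one head-to-head, so there is no Condorcet winner.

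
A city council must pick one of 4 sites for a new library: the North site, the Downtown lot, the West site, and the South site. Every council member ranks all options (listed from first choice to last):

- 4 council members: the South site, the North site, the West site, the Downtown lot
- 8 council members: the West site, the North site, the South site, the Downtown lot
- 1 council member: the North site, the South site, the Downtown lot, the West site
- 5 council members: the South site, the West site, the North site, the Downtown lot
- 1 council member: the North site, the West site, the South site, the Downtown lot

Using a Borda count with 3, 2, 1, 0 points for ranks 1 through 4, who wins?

the North site: 4·2 + 8·2 + 1·3 + 5·1 + 1·3 = 35
the Downtown lot: 4·0 + 8·0 + 1·1 + 5·0 + 1·0 = 1
the West site: 4·1 + 8·3 + 1·0 + 5·2 + 1·2 = 40
the South site: 4·3 + 8·1 + 1·2 + 5·3 + 1·1 = 38
the West site has the highest Borda score (40).

the West site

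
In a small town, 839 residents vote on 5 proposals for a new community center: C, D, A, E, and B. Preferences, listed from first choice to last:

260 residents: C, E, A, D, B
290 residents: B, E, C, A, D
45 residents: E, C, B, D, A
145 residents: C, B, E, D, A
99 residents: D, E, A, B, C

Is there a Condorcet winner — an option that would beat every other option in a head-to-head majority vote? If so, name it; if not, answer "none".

Checking pairwise contests:
E beats C 434–405.
C beats D 740–99.
C beats A 740–99.
B beats E 435–404.
C beats B 450–389.
Every option loses at least one head-to-head, so there is no Condorcet winner.

none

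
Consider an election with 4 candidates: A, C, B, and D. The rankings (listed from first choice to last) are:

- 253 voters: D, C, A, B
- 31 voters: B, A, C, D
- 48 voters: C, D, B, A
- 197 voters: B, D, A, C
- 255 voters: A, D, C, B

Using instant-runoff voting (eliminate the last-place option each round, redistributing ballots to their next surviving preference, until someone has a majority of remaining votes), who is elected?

D

Round 1: A 255, C 48, B 228, D 253. Eliminate C.
Round 2: A 255, B 228, D 301. Eliminate B.
Round 3: A 286, D 498. D has a majority.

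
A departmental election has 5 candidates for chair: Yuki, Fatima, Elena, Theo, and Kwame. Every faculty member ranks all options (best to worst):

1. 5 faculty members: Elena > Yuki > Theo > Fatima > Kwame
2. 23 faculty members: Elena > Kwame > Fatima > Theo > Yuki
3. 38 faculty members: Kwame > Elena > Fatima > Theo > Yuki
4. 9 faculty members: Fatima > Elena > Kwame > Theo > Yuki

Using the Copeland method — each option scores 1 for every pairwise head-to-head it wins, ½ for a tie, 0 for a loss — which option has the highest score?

Yuki: loses to Fatima, Elena, Theo, and Kwame → score 0.
Fatima: beats Yuki and Theo; loses to Elena and Kwame → score 2.
Elena: beats Yuki, Fatima, and Theo; loses to Kwame → score 3.
Theo: beats Yuki; loses to Fatima, Elena, and Kwame → score 1.
Kwame: beats Yuki, Fatima, Elena, and Theo → score 4.
Kwame has the best pairwise record.

Kwame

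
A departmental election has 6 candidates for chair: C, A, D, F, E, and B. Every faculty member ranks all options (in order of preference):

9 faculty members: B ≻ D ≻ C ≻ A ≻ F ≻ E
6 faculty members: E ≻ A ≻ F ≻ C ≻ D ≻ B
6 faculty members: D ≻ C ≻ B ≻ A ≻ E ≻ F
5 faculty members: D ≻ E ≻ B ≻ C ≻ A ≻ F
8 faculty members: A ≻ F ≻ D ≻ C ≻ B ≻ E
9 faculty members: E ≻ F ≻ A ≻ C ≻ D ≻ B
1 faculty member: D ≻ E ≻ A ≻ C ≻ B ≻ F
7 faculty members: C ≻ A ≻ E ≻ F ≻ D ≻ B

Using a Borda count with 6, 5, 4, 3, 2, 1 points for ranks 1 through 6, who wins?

C: 9·4 + 6·3 + 6·5 + 5·3 + 8·3 + 9·3 + 1·3 + 7·6 = 195
A: 9·3 + 6·5 + 6·3 + 5·2 + 8·6 + 9·4 + 1·4 + 7·5 = 208
D: 9·5 + 6·2 + 6·6 + 5·6 + 8·4 + 9·2 + 1·6 + 7·2 = 193
F: 9·2 + 6·4 + 6·1 + 5·1 + 8·5 + 9·5 + 1·1 + 7·3 = 160
E: 9·1 + 6·6 + 6·2 + 5·5 + 8·1 + 9·6 + 1·5 + 7·4 = 177
B: 9·6 + 6·1 + 6·4 + 5·4 + 8·2 + 9·1 + 1·2 + 7·1 = 138
A has the highest Borda score (208).

A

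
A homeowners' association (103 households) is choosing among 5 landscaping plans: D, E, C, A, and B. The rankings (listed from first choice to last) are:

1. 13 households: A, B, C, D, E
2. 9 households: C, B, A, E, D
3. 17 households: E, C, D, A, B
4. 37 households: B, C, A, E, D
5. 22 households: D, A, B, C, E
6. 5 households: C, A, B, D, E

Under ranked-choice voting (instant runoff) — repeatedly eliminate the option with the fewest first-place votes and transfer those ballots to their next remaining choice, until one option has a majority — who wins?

B

Round 1: D 22, E 17, C 14, A 13, B 37. Eliminate A.
Round 2: D 22, E 17, C 14, B 50. Eliminate C.
Round 3: D 22, E 17, B 64. B has a majority.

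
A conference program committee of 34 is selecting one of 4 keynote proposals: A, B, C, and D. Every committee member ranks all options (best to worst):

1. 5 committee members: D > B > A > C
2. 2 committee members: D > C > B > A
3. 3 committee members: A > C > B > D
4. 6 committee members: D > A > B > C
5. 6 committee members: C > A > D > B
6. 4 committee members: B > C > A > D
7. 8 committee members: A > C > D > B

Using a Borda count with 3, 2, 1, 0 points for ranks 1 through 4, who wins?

A: 5·1 + 2·0 + 3·3 + 6·2 + 6·2 + 4·1 + 8·3 = 66
B: 5·2 + 2·1 + 3·1 + 6·1 + 6·0 + 4·3 + 8·0 = 33
C: 5·0 + 2·2 + 3·2 + 6·0 + 6·3 + 4·2 + 8·2 = 52
D: 5·3 + 2·3 + 3·0 + 6·3 + 6·1 + 4·0 + 8·1 = 53
A has the highest Borda score (66).

A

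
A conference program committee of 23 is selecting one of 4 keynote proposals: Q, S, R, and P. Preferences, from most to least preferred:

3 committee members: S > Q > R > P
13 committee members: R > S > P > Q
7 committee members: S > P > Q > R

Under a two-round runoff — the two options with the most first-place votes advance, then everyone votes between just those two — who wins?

Round 1 first-place votes: Q 0, S 10, R 13, P 0.
R and S advance.
Runoff: R is preferred to S by 13 voters; S by 10.
R wins the runoff.

R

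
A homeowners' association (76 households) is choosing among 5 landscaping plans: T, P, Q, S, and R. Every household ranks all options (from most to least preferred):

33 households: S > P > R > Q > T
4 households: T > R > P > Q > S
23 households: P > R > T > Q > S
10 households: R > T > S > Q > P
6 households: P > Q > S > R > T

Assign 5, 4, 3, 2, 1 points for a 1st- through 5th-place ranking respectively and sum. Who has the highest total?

P

T: 33·1 + 4·5 + 23·3 + 10·4 + 6·1 = 168
P: 33·4 + 4·3 + 23·5 + 10·1 + 6·5 = 299
Q: 33·2 + 4·2 + 23·2 + 10·2 + 6·4 = 164
S: 33·5 + 4·1 + 23·1 + 10·3 + 6·3 = 240
R: 33·3 + 4·4 + 23·4 + 10·5 + 6·2 = 269
P has the highest Borda score (299).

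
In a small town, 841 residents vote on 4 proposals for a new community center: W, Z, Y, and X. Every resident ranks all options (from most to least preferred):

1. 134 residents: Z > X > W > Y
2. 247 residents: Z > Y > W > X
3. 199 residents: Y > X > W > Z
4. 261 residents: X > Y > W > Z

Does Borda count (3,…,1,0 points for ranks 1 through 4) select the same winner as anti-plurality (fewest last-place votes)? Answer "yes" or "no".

no

Borda — scores: W 841, Z 1143, Y 1613, X 1449. Winner: Y.
Anti-plurality — last-place votes: W 0, Z 460, Y 134, X 247. Winner: W.
The two methods disagree.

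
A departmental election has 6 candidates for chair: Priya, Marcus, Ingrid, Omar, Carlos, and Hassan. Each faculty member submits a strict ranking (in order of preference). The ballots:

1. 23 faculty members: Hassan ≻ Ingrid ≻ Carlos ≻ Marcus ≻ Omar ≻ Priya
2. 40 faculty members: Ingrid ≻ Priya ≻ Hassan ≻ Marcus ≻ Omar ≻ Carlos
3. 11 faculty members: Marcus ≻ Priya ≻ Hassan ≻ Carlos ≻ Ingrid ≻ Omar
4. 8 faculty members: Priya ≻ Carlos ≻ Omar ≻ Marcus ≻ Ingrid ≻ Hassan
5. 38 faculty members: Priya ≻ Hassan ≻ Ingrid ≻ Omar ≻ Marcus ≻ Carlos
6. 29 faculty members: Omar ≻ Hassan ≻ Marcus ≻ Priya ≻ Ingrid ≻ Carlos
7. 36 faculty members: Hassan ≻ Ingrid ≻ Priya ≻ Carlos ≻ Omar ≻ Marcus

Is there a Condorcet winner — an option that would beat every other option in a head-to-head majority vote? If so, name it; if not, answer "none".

none

Checking pairwise contests:
Ingrid beats Priya 99–86.
Priya beats Marcus 122–63.
Hassan beats Ingrid 137–48.
Priya beats Omar 133–52.
Priya beats Carlos 162–23.
Priya beats Hassan 97–88.
Every option loses at least one head-to-head, so there is no Condorcet winner.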